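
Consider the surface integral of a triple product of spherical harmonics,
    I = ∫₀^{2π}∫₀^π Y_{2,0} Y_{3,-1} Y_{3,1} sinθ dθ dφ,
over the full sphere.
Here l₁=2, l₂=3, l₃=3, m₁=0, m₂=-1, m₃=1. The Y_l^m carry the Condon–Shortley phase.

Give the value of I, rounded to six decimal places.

-0.126157

Rules hold: Σm=0, L=8 even, 1≤3≤5.
N = 5·7·7 = 245
Δ = 2!·2!·4!/9! = 1/3780
Racah Σ t=0..2: t=0:+1/24 t=1:−1/4 t=2:+1/24 = -1/6
⇒ 3j(2 3 3; 0 0 0)² = 4/105, sgn +1
Racah Σ t=0..2: t=0:+1/16 t=1:−1/6 t=2:+1/96 = -3/32
⇒ 3j(2 3 3; 0 -1 1)² = 3/140, sgn -1
4πI² = N·(3j₀)²·(3jₘ)² = 1/5
I = -1·√(0.2/4π) = -0.12615663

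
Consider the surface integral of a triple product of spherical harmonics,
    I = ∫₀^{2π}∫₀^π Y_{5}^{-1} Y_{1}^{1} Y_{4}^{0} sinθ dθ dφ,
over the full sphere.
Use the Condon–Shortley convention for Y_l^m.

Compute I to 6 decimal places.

Checks pass: Σm=0; 10 even; l₃=4∈[4,6].
(2·5+1)(2·1+1)(2·4+1) = 297
Δ: 2! 8! 0! / 11! → 1/495
sum: t=1:−1/576 = -1/576
3j²(5 1 4; 0 0 0) = Δ·Π!·Σ² = 5/99  (sign -1)
sum: t=2:+1/1152 = 1/1152
3j²(5 1 4; -1 1 0) = Δ·Π!·Σ² = 1/33  (sign +1)
combine: 4πI² = 297·5/99·1/33 = 5/11
take √, sign -1: I = -0.19018827

-0.190188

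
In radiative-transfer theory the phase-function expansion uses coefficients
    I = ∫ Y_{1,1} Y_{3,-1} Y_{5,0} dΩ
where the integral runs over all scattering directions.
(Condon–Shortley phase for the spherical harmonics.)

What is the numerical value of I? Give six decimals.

0.000000

l₃=5 ∉ [2,4] — triangle fails ⇒ I = 0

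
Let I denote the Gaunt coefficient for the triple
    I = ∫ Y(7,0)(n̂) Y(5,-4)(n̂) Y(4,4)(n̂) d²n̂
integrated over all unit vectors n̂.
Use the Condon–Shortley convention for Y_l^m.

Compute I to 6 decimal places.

-0.041736

m-sum 0 ✓  L=16 even ✓  2≤4≤12 ✓
Π(2lᵢ+1) = 15×11×9 = 1485
triangle coeff Δ(7,5,4) = 1/6126120
Σ_t [3,5]: t=3:−1/69120 t=4:+1/20736 t=5:−1/69120 = 1/51840
(3j)²=280/21879 [(7 5 4; 0 0 0)], sign=+1
Σ_t [1,1]: t=1:−1/7257600 = -1/7257600
(3j)²=14/12155 [(7 5 4; 0 -4 4)], sign=-1
⇒ 4πI² = 11760/537251
I = (-1)√(11760/537251/(4π)) = -0.04173593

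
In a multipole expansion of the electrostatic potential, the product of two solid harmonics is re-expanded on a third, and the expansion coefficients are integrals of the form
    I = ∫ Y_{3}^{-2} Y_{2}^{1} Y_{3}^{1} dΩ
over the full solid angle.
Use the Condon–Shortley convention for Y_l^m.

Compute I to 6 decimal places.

Checks pass: Σm=0; 8 even; l₃=3∈[1,5].
(2·3+1)(2·2+1)(2·3+1) = 245
Δ: 2! 4! 2! / 9! → 1/3780
sum: t=0:+1/24 t=1:−1/4 t=2:+1/24 = -1/6
3j²(3 2 3; 0 0 0) = Δ·Π!·Σ² = 4/105  (sign +1)
sum: t=1:−1/48 t=2:+1/12 = 1/16
3j²(3 2 3; -2 1 1) = Δ·Π!·Σ² = 1/28  (sign +1)
combine: 4πI² = 245·4/105·1/28 = 1/3
take √, sign +1: I = 0.16286750

0.162868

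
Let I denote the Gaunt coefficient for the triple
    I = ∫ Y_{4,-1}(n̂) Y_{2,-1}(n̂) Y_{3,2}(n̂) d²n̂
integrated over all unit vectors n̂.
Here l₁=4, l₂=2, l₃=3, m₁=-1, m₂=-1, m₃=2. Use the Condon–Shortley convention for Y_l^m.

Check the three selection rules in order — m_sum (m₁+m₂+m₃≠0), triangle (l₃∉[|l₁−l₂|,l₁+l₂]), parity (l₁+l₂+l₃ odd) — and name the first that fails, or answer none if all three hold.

parity

Σmᵢ = 0  ✓
l₃∈[|l₁−l₂|,l₁+l₂]=[2,6], have l₃=3  ✓
Σlᵢ = 9 ⇒ odd  ✗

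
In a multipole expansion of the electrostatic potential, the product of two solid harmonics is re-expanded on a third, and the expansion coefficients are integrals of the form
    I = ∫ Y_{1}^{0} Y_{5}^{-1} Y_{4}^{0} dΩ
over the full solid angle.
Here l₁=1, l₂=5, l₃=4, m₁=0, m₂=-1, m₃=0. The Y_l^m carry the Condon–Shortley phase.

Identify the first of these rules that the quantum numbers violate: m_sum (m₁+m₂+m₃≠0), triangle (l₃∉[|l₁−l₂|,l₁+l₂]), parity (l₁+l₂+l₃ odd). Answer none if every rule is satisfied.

m_sum

Σmᵢ = -1  ✗
l₃∈[|l₁−l₂|,l₁+l₂]=[4,6], have l₃=4
Σlᵢ = 10 ⇒ even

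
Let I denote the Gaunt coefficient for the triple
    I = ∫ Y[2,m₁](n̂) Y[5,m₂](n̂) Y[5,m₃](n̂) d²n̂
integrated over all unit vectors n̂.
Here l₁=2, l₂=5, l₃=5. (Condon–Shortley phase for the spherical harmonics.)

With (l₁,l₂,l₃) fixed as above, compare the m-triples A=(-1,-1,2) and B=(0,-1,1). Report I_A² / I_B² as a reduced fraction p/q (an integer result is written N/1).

14/27

l's match ⇒ only the (l;m) 3-j factors differ between A and B.
A: triangle coeff Δ(2,5,5) = 1/38610; Σ_t [1,2]: t=1:−1/1440 t=2:+1/2880 = -1/2880; (3j)²=7/715 [(2 5 5; -1 -1 2)], sign=+1
B: triangle coeff Δ(2,5,5) = 1/38610; Σ_t [0,2]: t=0:+1/2304 t=1:−1/720 t=2:+1/5760 = -1/1280; (3j)²=27/1430 [(2 5 5; 0 -1 1)], sign=-1
I_A²/I_B² = (7/715)/(27/1430) = 14/27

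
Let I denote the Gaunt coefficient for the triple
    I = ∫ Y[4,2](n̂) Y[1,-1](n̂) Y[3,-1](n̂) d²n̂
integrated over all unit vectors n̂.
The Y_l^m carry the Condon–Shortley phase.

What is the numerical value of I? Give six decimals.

Rules hold: Σm=0, L=8 even, 3≤3≤5.
N = 9·3·7 = 189
Δ = 2!·6!·0!/9! = 1/252
Racah Σ t=1..1: t=1:−1/36 = -1/36
⇒ 3j(4 1 3; 0 0 0)² = 4/63, sgn +1
Racah Σ t=0..0: t=0:+1/96 = 1/96
⇒ 3j(4 1 3; 2 -1 -1)² = 5/84, sgn +1
4πI² = N·(3j₀)²·(3jₘ)² = 5/7
I = +1·√(0.714286/4π) = 0.23841361

0.238414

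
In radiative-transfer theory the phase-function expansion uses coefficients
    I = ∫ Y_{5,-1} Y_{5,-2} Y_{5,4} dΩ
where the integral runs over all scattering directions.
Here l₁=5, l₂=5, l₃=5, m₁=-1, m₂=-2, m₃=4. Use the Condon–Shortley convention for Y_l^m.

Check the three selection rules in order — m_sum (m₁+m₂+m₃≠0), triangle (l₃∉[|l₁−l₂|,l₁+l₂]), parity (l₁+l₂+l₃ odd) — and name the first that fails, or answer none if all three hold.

m_sum

azimuthal sum: -1 − 2 + 4 = 1  ✗
0 ≤ 5 ≤ 10 (triangle on l)
L = 5 + 5 + 5 = 15 (odd)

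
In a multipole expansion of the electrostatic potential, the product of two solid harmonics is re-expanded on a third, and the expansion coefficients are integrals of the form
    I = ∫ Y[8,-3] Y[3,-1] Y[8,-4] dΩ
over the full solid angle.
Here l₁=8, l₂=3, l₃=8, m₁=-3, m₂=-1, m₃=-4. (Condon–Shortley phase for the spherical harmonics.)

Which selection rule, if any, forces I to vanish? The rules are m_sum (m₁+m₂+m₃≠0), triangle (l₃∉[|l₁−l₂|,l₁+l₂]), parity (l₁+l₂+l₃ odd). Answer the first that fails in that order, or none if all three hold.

azimuthal sum: -3 − 1 − 4 = -8  ✗
5 ≤ 8 ≤ 11 (triangle on l)
L = 8 + 3 + 8 = 19 (odd)

m_sum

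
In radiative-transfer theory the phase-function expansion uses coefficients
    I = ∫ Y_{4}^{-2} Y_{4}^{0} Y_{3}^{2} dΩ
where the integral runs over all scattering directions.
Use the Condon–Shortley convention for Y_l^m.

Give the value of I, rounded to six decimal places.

L=11 odd ⇒ parity kills the (l;000) factor ⇒ I = 0

0.000000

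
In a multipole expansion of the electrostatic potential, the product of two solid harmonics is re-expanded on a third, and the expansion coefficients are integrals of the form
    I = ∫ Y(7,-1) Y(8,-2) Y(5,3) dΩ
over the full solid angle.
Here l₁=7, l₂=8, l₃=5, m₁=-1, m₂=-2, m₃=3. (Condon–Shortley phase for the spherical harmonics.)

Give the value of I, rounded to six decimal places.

-0.094402

Checks pass: Σm=0; 20 even; l₃=5∈[1,15].
(2·7+1)(2·8+1)(2·5+1) = 2805
Δ: 10! 4! 6! / 21! → 1/814773960
sum: t=3:−1/87091200 t=4:+1/4976640 t=5:−1/2073600 t=6:+1/4976640 t=7:−1/87091200 = -1/9676800
3j²(7 8 5; 0 0 0) = Δ·Π!·Σ² = 360/46189  (sign +1)
sum: t=4:+1/19906560 t=5:−1/10368000 t=6:+1/49766400 = -13/497664000
3j²(7 8 5; -1 -2 3) = Δ·Π!·Σ² = 91/17765  (sign -1)
combine: 4πI² = 2805·360/46189·91/17765 = 7560/67507
take √, sign -1: I = -0.09440208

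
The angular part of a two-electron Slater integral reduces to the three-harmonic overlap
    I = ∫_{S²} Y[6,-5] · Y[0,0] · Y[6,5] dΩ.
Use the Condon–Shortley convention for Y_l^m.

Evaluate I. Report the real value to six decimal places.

m-sum 0 ✓  L=12 even ✓  6≤6≤6 ✓
Π(2lᵢ+1) = 13×1×13 = 169
triangle coeff Δ(6,0,6) = 1/13
Σ_t [0,0]: t=0:+1/518400 = 1/518400
(3j)²=1/13 [(6 0 6; 0 0 0)], sign=+1
Σ_t [0,0]: t=0:+1/39916800 = 1/39916800
(3j)²=1/13 [(6 0 6; -5 0 5)], sign=-1
⇒ 4πI² = 1/1
I = (-1)√(1/1/(4π)) = -0.28209479

-0.282095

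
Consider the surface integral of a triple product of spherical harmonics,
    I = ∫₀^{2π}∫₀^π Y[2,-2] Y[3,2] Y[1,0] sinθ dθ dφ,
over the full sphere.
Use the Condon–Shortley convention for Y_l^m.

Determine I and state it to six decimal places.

0.184674

Checks pass: Σm=0; 6 even; l₃=1∈[1,5].
(2·2+1)(2·3+1)(2·1+1) = 105
Δ: 4! 0! 2! / 7! → 1/105
sum: t=2:+1/4 = 1/4
3j²(2 3 1; 0 0 0) = Δ·Π!·Σ² = 3/35  (sign -1)
sum: t=4:+1/24 = 1/24
3j²(2 3 1; -2 2 0) = Δ·Π!·Σ² = 1/21  (sign -1)
combine: 4πI² = 105·3/35·1/21 = 3/7
take √, sign +1: I = 0.18467439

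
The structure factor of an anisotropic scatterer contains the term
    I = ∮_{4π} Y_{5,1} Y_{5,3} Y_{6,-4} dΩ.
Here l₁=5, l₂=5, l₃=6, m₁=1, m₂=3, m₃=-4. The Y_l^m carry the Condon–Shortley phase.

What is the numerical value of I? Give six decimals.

m-sum 0 ✓  L=16 even ✓  0≤6≤10 ✓
Π(2lᵢ+1) = 11×11×13 = 1573
triangle coeff Δ(5,5,6) = 1/28588560
Σ_t [0,4]: t=0:+1/345600 t=1:−1/13824 t=2:+1/5184 t=3:−1/13824 t=4:+1/345600 = 7/129600
(3j)²=80/7293 [(5 5 6; 0 0 0)], sign=+1
Σ_t [2,4]: t=2:+1/138240 t=3:−1/86400 t=4:+1/829440 = -13/4147200
(3j)²=13/3740 [(5 5 6; 1 3 -4)], sign=-1
⇒ 4πI² = 52/867
I = (-1)√(52/867/(4π)) = -0.06908555

-0.069086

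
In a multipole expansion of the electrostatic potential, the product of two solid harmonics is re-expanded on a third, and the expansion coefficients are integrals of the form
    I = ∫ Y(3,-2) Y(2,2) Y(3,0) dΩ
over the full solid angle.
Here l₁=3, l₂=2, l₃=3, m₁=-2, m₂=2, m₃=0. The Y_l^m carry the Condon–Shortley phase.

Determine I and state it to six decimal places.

-0.188063

Rules hold: Σm=0, L=8 even, 1≤3≤5.
N = 7·5·7 = 245
Δ = 2!·4!·2!/9! = 1/3780
Racah Σ t=0..2: t=0:+1/24 t=1:−1/4 t=2:+1/24 = -1/6
⇒ 3j(3 2 3; 0 0 0)² = 4/105, sgn +1
Racah Σ t=2..2: t=2:+1/24 = 1/24
⇒ 3j(3 2 3; -2 2 0)² = 1/21, sgn -1
4πI² = N·(3j₀)²·(3jₘ)² = 4/9
I = -1·√(0.444444/4π) = -0.18806319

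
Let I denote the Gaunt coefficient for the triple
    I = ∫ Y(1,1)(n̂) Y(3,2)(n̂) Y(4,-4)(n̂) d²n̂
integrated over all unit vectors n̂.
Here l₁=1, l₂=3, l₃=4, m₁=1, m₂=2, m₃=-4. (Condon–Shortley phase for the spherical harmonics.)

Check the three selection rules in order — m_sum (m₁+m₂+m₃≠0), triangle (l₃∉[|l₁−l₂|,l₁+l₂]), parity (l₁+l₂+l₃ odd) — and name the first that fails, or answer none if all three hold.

m₁+m₂+m₃ = 1 + 2 − 4 = -1  ✗
triangle: |1−3|=2 ≤ l₃=4 ≤ 1+3=4
parity: l₁+l₂+l₃ = 8 is even

m_sum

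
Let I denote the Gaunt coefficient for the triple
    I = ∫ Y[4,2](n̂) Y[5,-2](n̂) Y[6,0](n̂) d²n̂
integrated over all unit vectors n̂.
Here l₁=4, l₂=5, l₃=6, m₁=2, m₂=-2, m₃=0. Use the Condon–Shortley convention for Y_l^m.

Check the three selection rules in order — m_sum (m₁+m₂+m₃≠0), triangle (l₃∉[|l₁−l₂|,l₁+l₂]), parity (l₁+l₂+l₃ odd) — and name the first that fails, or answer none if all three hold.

parity

m₁+m₂+m₃ = 2 − 2 + 0 = 0  ✓
triangle: |4−5|=1 ≤ l₃=6 ≤ 4+5=9  ✓
parity: l₁+l₂+l₃ = 15 is odd  ✗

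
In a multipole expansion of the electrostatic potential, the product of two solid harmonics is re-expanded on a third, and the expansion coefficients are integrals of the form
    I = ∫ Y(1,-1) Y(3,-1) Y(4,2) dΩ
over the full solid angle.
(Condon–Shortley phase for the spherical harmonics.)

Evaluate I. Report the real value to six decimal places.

0.238414

m-sum 0 ✓  L=8 even ✓  2≤4≤4 ✓
Π(2lᵢ+1) = 3×7×9 = 189
triangle coeff Δ(1,3,4) = 1/252
Σ_t [0,0]: t=0:+1/36 = 1/36
(3j)²=4/63 [(1 3 4; 0 0 0)], sign=+1
Σ_t [0,0]: t=0:+1/96 = 1/96
(3j)²=5/84 [(1 3 4; -1 -1 2)], sign=+1
⇒ 4πI² = 5/7
I = (+1)√(5/7/(4π)) = 0.23841361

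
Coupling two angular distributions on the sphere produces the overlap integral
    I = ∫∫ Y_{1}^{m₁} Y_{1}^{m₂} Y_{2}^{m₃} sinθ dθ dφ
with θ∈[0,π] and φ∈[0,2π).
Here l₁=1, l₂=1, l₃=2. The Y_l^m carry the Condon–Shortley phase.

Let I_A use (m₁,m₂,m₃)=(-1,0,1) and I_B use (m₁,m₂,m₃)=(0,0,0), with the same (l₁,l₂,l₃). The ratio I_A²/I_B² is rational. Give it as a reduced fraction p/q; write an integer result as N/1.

Same 1,1,2: normalisation and zero-m 3j drop out of the ratio.
A: Δ: 0! 2! 2! / 5! → 1/30; sum: t=0:+1/2 = 1/2; 3j²(1 1 2; -1 0 1) = Δ·Π!·Σ² = 1/10  (sign -1)
B: Δ: 0! 2! 2! / 5! → 1/30; sum: t=0:+1/1 = 1/1; 3j²(1 1 2; 0 0 0) = Δ·Π!·Σ² = 2/15  (sign +1)
I_A²/I_B² = (1/10)/(2/15) = 3/4

3/4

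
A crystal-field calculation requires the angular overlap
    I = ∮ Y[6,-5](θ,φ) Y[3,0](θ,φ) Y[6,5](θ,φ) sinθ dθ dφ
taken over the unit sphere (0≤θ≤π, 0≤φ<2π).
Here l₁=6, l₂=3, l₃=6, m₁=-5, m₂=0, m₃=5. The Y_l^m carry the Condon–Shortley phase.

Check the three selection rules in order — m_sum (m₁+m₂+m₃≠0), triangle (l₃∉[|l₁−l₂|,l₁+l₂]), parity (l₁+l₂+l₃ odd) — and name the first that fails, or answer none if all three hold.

parity

m₁+m₂+m₃ = -5 + 0 + 5 = 0  ✓
triangle: |6−3|=3 ≤ l₃=6 ≤ 6+3=9  ✓
parity: l₁+l₂+l₃ = 15 is odd  ✗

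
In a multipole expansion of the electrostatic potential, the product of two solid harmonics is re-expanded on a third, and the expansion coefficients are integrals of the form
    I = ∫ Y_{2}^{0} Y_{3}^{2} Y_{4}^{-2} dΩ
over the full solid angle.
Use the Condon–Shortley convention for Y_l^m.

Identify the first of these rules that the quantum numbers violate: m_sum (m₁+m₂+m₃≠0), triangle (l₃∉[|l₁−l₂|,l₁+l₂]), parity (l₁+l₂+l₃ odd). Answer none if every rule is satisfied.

parity

m₁+m₂+m₃ = 0 + 2 − 2 = 0  ✓
triangle: |2−3|=1 ≤ l₃=4 ≤ 2+3=5  ✓
parity: l₁+l₂+l₃ = 9 is odd  ✗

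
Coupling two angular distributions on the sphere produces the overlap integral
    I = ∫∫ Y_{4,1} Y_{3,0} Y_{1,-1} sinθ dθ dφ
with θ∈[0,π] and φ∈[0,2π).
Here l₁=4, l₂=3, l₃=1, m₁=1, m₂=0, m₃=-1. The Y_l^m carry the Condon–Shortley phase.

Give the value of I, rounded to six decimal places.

-0.194664

Rules hold: Σm=0, L=8 even, 1≤1≤7.
N = 9·7·3 = 189
Δ = 6!·2!·0!/9! = 1/252
Racah Σ t=3..3: t=3:−1/36 = -1/36
⇒ 3j(4 3 1; 0 0 0)² = 4/63, sgn +1
Racah Σ t=3..3: t=3:−1/72 = -1/72
⇒ 3j(4 3 1; 1 0 -1)² = 5/126, sgn -1
4πI² = N·(3j₀)²·(3jₘ)² = 10/21
I = -1·√(0.47619/4π) = -0.19466390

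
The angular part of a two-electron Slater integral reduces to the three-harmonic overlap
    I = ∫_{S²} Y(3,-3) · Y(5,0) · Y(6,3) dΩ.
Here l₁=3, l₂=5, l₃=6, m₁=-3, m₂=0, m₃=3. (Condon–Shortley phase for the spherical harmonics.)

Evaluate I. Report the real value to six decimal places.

m-sum 0 ✓  L=14 even ✓  2≤6≤8 ✓
Π(2lᵢ+1) = 7×11×13 = 1001
triangle coeff Δ(3,5,6) = 1/675675
Σ_t [0,2]: t=0:+1/8640 t=1:−1/2304 t=2:+1/8640 = -7/34560
(3j)²=7/429 [(3 5 6; 0 0 0)], sign=-1
Σ_t [2,2]: t=2:+1/34560 = 1/34560
(3j)²=4/143 [(3 5 6; -3 0 3)], sign=-1
⇒ 4πI² = 196/429
I = (+1)√(196/429/(4π)) = 0.19067531

0.190675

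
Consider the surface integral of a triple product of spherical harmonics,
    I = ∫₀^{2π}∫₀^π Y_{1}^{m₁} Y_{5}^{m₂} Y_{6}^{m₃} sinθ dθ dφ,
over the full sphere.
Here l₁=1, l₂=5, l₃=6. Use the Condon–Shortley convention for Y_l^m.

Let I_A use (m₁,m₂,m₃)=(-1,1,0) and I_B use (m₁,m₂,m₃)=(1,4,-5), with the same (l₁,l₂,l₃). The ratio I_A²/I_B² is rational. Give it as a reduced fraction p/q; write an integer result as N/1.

Shared (l₁,l₂,l₃)=(1,5,6): N and (l;000)² cancel in I_A²/I_B².
A: Δ = 0!·2!·10!/13! = 1/858; Racah Σ t=0..0: t=0:+1/34560 = 1/34560; ⇒ 3j(1 5 6; -1 1 0)² = 5/286, sgn +1
B: Δ = 0!·2!·10!/13! = 1/858; Racah Σ t=0..0: t=0:+1/725760 = 1/725760; ⇒ 3j(1 5 6; 1 4 -5)² = 5/78, sgn -1
I_A²/I_B² = (5/286)/(5/78) = 3/11

3/11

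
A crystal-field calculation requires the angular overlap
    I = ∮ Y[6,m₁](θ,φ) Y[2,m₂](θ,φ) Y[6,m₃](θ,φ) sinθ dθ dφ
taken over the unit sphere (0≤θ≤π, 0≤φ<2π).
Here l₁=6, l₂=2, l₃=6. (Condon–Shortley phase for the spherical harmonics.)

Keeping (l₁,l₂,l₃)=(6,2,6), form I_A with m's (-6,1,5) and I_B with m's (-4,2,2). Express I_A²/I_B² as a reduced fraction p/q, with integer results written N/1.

121/90

Same 6,2,6: normalisation and zero-m 3j drop out of the ratio.
A: Δ: 2! 10! 2! / 15! → 1/90090; sum: t=2:+1/7257600 = 1/7257600; 3j²(6 2 6; -6 1 5) = Δ·Π!·Σ² = 11/455  (sign -1)
B: Δ: 2! 10! 2! / 15! → 1/90090; sum: t=2:+1/322560 = 1/322560; 3j²(6 2 6; -4 2 2) = Δ·Π!·Σ² = 18/1001  (sign +1)
I_A²/I_B² = (11/455)/(18/1001) = 121/90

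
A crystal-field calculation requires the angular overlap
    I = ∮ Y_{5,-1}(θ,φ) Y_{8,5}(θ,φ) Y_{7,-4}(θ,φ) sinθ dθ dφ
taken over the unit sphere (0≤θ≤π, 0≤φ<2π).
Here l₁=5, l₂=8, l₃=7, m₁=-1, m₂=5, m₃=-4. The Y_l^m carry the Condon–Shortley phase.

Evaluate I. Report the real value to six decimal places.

0.040568

Checks pass: Σm=0; 20 even; l₃=7∈[3,13].
(2·5+1)(2·8+1)(2·7+1) = 2805
Δ: 6! 4! 10! / 21! → 1/814773960
sum: t=1:−1/87091200 t=2:+1/4976640 t=3:−1/2073600 t=4:+1/4976640 t=5:−1/87091200 = -1/9676800
3j²(5 8 7; 0 0 0) = Δ·Π!·Σ² = 360/46189  (sign +1)
sum: t=3:−1/783820800 t=4:+1/69672960 t=5:−1/58060800 t=6:+1/522547200 = -1/447897600
3j²(5 8 7; -1 5 -4) = Δ·Π!·Σ² = 11/11628  (sign +1)
combine: 4πI² = 2805·360/46189·11/11628 = 1650/79781
take √, sign +1: I = 0.04056835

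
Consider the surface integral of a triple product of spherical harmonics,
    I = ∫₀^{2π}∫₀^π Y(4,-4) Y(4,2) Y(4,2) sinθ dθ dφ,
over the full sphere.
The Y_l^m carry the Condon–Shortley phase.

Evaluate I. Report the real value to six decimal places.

Checks pass: Σm=0; 12 even; l₃=4∈[0,8].
(2·4+1)(2·4+1)(2·4+1) = 729
Δ: 4! 4! 4! / 13! → 1/450450
sum: t=0:+1/13824 t=1:−1/216 t=2:+1/64 t=3:−1/216 t=4:+1/13824 = 5/768
3j²(4 4 4; 0 0 0) = Δ·Π!·Σ² = 18/1001  (sign +1)
sum: t=4:+1/2304 = 1/2304
3j²(4 4 4; -4 2 2) = Δ·Π!·Σ² = 5/143  (sign +1)
combine: 4πI² = 729·18/1001·5/143 = 65610/143143
take √, sign +1: I = 0.19098314

0.190983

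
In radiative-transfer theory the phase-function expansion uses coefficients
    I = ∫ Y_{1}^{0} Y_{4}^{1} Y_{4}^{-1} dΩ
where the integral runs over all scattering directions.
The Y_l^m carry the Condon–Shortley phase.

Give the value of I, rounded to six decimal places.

0.000000

Σlᵢ=9 odd — θ-integrand is odd under cosθ→−cosθ; I=0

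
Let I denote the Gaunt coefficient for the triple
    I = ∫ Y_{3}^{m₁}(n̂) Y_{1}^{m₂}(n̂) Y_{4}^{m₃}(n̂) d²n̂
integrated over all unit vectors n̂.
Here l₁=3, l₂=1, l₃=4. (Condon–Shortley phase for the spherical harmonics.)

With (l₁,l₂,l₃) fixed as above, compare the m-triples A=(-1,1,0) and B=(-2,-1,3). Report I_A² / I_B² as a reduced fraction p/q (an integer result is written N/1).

2/7

Shared (l₁,l₂,l₃)=(3,1,4): N and (l;000)² cancel in I_A²/I_B².
A: Δ = 0!·6!·2!/9! = 1/252; Racah Σ t=0..0: t=0:+1/96 = 1/96; ⇒ 3j(3 1 4; -1 1 0)² = 1/42, sgn +1
B: Δ = 0!·6!·2!/9! = 1/252; Racah Σ t=0..0: t=0:+1/240 = 1/240; ⇒ 3j(3 1 4; -2 -1 3)² = 1/12, sgn -1
I_A²/I_B² = (1/42)/(1/12) = 2/7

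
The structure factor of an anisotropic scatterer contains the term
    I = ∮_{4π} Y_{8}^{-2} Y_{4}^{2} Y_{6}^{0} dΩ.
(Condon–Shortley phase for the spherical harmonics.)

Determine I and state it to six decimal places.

-0.024460

Checks pass: Σm=0; 18 even; l₃=6∈[4,12].
(2·8+1)(2·4+1)(2·6+1) = 1989
Δ: 6! 10! 2! / 19! → 1/23279256
sum: t=2:+1/1658880 t=3:−1/518400 t=4:+1/1658880 = -1/1382400
3j²(8 4 6; 0 0 0) = Δ·Π!·Σ² = 504/46189  (sign -1)
sum: t=4:+1/1658880 t=5:−1/1728000 t=6:+1/24883200 = 1/15552000
3j²(8 4 6; -2 2 0) = Δ·Π!·Σ² = 16/46189  (sign +1)
combine: 4πI² = 1989·504/46189·16/46189 = 72576/9653501
take √, sign -1: I = -0.02445959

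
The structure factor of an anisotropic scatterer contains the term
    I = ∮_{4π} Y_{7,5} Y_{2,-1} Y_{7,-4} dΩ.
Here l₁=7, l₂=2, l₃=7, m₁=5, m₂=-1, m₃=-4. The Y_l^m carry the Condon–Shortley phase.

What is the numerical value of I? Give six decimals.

m-sum 0 ✓  L=16 even ✓  5≤7≤9 ✓
Π(2lᵢ+1) = 15×5×15 = 1125
triangle coeff Δ(7,2,7) = 1/185640
Σ_t [0,2]: t=0:+1/2419200 t=1:−1/518400 t=2:+1/2419200 = -1/907200
(3j)²=56/3315 [(7 2 7; 0 0 0)], sign=+1
Σ_t [0,1]: t=0:+1/14515200 t=1:−1/79833600 = 1/17740800
(3j)²=729/30940 [(7 2 7; 5 -1 -4)], sign=-1
⇒ 4πI² = 21870/48841
I = (-1)√(21870/48841/(4π)) = -0.18876748

-0.188767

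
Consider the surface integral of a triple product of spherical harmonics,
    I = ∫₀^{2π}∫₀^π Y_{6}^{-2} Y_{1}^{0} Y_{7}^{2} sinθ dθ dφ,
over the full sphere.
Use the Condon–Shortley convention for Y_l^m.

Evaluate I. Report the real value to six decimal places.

Checks pass: Σm=0; 14 even; l₃=7∈[5,7].
(2·6+1)(2·1+1)(2·7+1) = 585
Δ: 0! 12! 2! / 15! → 1/1365
sum: t=0:+1/518400 = 1/518400
3j²(6 1 7; 0 0 0) = Δ·Π!·Σ² = 7/195  (sign -1)
sum: t=0:+1/967680 = 1/967680
3j²(6 1 7; -2 0 2) = Δ·Π!·Σ² = 3/91  (sign -1)
combine: 4πI² = 585·7/195·3/91 = 9/13
take √, sign +1: I = 0.23471705

0.234717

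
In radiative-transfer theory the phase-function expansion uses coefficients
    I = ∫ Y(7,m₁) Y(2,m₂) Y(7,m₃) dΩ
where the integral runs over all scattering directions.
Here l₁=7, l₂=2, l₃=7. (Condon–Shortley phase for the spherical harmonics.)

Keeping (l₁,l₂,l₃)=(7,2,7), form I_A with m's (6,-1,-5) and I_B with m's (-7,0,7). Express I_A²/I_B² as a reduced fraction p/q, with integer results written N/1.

l's match ⇒ only the (l;m) 3-j factors differ between A and B.
A: triangle coeff Δ(7,2,7) = 1/185640; Σ_t [0,1]: t=0:+1/79833600 t=1:−1/958003200 = 1/87091200; (3j)²=121/4760 [(7 2 7; 6 -1 -5)], sign=+1
B: triangle coeff Δ(7,2,7) = 1/185640; Σ_t [2,2]: t=2:+1/1916006400 = 1/1916006400; (3j)²=91/2040 [(7 2 7; -7 0 7)], sign=+1
I_A²/I_B² = (121/4760)/(91/2040) = 363/637

363/637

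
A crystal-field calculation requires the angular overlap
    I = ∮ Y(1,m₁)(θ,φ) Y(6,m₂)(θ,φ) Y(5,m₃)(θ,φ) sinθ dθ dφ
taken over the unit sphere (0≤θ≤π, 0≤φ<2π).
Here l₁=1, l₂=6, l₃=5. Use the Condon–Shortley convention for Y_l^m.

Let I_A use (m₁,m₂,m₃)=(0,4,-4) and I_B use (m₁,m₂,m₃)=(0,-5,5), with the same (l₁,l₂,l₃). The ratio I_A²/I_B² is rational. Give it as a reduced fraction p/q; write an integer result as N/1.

Shared (l₁,l₂,l₃)=(1,6,5): N and (l;000)² cancel in I_A²/I_B².
A: Δ = 2!·0!·10!/13! = 1/858; Racah Σ t=1..1: t=1:−1/362880 = -1/362880; ⇒ 3j(1 6 5; 0 4 -4)² = 10/429, sgn +1
B: Δ = 2!·0!·10!/13! = 1/858; Racah Σ t=1..1: t=1:−1/3628800 = -1/3628800; ⇒ 3j(1 6 5; 0 -5 5)² = 1/78, sgn -1
I_A²/I_B² = (10/429)/(1/78) = 20/11

20/11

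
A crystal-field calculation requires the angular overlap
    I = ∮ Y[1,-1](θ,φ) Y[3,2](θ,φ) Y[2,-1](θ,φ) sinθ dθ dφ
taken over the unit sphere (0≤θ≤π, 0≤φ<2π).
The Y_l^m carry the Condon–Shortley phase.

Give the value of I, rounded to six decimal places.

m-sum 0 ✓  L=6 even ✓  2≤2≤4 ✓
Π(2lᵢ+1) = 3×7×5 = 105
triangle coeff Δ(1,3,2) = 1/105
Σ_t [1,1]: t=1:−1/4 = -1/4
(3j)²=3/35 [(1 3 2; 0 0 0)], sign=-1
Σ_t [2,2]: t=2:+1/12 = 1/12
(3j)²=2/21 [(1 3 2; -1 2 -1)], sign=-1
⇒ 4πI² = 6/7
I = (+1)√(6/7/(4π)) = 0.26116903

0.261169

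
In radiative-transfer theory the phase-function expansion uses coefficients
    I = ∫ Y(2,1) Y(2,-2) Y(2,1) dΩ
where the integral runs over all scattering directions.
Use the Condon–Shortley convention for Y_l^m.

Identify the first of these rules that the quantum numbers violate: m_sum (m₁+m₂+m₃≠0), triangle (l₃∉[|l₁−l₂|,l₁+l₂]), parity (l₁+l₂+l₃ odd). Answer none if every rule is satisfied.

none

azimuthal sum: 1 − 2 + 1 = 0  ✓
0 ≤ 2 ≤ 4 (triangle on l)  ✓
L = 2 + 2 + 2 = 6 (even)  ✓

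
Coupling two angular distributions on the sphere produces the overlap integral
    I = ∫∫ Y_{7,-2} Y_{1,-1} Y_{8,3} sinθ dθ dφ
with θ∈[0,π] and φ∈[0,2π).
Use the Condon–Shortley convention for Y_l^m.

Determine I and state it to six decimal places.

-0.226917

Checks pass: Σm=0; 16 even; l₃=8∈[6,8].
(2·7+1)(2·1+1)(2·8+1) = 765
Δ: 0! 14! 2! / 17! → 1/2040
sum: t=0:+1/25401600 = 1/25401600
3j²(7 1 8; 0 0 0) = Δ·Π!·Σ² = 8/255  (sign +1)
sum: t=0:+1/87091200 = 1/87091200
3j²(7 1 8; -2 -1 3) = Δ·Π!·Σ² = 11/408  (sign -1)
combine: 4πI² = 765·8/255·11/408 = 11/17
take √, sign -1: I = -0.22691696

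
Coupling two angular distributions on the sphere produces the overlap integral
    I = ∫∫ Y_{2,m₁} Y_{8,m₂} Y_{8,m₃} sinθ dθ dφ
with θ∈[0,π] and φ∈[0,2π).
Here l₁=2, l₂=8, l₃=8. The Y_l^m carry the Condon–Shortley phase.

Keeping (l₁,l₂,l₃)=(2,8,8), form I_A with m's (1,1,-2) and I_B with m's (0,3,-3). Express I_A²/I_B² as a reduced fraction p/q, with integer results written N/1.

7/15

Same 2,8,8: normalisation and zero-m 3j drop out of the ratio.
A: Δ: 2! 2! 14! / 19! → 1/348840; sum: t=0:+1/87091200 t=1:−1/58060800 = -1/174182400; 3j²(2 8 8; 1 1 -2) = Δ·Π!·Σ² = 7/2584  (sign -1)
B: Δ: 2! 2! 14! / 19! → 1/348840; sum: t=0:+1/958003200 t=1:−1/87091200 t=2:+1/174182400 = -1/212889600; 3j²(2 8 8; 0 3 -3) = Δ·Π!·Σ² = 15/2584  (sign +1)
I_A²/I_B² = (7/2584)/(15/2584) = 7/15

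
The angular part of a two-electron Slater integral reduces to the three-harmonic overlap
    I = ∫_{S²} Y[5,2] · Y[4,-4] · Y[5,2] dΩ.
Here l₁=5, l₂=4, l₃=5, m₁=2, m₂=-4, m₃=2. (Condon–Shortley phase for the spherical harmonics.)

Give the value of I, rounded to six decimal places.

0.181552

m-sum 0 ✓  L=14 even ✓  1≤5≤9 ✓
Π(2lᵢ+1) = 11×9×11 = 1089
triangle coeff Δ(5,4,5) = 1/3153150
Σ_t [0,4]: t=0:+1/69120 t=1:−1/1728 t=2:+1/576 t=3:−1/1728 t=4:+1/69120 = 7/11520
(3j)²=2/143 [(5 4 5; 0 0 0)], sign=-1
Σ_t [0,0]: t=0:+1/20736 = 1/20736
(3j)²=35/1287 [(5 4 5; 2 -4 2)], sign=-1
⇒ 4πI² = 70/169
I = (+1)√(70/169/(4π)) = 0.18155187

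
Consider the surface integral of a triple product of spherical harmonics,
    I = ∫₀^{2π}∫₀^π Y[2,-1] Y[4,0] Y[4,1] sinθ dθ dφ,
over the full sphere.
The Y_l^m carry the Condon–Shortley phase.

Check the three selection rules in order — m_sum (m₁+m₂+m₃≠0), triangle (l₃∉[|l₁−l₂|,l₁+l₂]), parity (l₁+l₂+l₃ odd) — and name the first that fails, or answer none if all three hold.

m₁+m₂+m₃ = -1 + 0 + 1 = 0  ✓
triangle: |2−4|=2 ≤ l₃=4 ≤ 2+4=6  ✓
parity: l₁+l₂+l₃ = 10 is even  ✓

none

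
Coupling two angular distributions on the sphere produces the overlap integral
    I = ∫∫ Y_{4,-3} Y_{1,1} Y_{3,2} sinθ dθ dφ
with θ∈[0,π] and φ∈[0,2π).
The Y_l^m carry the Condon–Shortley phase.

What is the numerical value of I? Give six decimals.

m-sum 0 ✓  L=8 even ✓  3≤3≤5 ✓
Π(2lᵢ+1) = 9×3×7 = 189
triangle coeff Δ(4,1,3) = 1/252
Σ_t [1,1]: t=1:−1/36 = -1/36
(3j)²=4/63 [(4 1 3; 0 0 0)], sign=+1
Σ_t [2,2]: t=2:+1/240 = 1/240
(3j)²=1/12 [(4 1 3; -3 1 2)], sign=-1
⇒ 4πI² = 1/1
I = (-1)√(1/1/(4π)) = -0.28209479

-0.282095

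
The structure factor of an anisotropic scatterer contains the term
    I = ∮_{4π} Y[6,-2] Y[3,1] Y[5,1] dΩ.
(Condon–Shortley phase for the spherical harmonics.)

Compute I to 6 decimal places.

m-sum 0 ✓  L=14 even ✓  3≤5≤9 ✓
Π(2lᵢ+1) = 13×7×11 = 1001
triangle coeff Δ(6,3,5) = 1/675675
Σ_t [1,3]: t=1:−1/8640 t=2:+1/2304 t=3:−1/8640 = 7/34560
(3j)²=7/429 [(6 3 5; 0 0 0)], sign=-1
Σ_t [2,4]: t=2:+1/11520 t=3:−1/4320 t=4:+1/27648 = -1/9216
(3j)²=2/143 [(6 3 5; -2 1 1)], sign=-1
⇒ 4πI² = 98/429
I = (+1)√(98/429/(4π)) = 0.13482780

0.134828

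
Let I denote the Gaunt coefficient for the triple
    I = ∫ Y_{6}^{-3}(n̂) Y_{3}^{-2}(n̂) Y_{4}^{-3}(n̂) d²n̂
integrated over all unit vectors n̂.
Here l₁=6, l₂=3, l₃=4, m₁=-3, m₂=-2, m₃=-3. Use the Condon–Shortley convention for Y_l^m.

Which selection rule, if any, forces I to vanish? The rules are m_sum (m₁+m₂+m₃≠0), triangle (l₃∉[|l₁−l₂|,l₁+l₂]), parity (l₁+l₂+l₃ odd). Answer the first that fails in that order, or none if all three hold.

azimuthal sum: -3 − 2 − 3 = -8  ✗
3 ≤ 4 ≤ 9 (triangle on l)
L = 6 + 3 + 4 = 13 (odd)

m_sum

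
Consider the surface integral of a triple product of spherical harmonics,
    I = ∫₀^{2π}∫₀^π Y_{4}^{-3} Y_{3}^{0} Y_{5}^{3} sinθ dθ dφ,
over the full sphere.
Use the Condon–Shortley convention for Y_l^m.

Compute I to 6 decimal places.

0.103862

Checks pass: Σm=0; 12 even; l₃=5∈[1,7].
(2·4+1)(2·3+1)(2·5+1) = 693
Δ: 2! 6! 4! / 13! → 1/180180
sum: t=0:+1/576 t=1:−1/144 t=2:+1/576 = -1/288
3j²(4 3 5; 0 0 0) = Δ·Π!·Σ² = 20/1001  (sign +1)
sum: t=1:−1/2880 t=2:+1/1440 = 1/2880
3j²(4 3 5; -3 0 3) = Δ·Π!·Σ² = 7/715  (sign +1)
combine: 4πI² = 693·20/1001·7/715 = 252/1859
take √, sign +1: I = 0.10386175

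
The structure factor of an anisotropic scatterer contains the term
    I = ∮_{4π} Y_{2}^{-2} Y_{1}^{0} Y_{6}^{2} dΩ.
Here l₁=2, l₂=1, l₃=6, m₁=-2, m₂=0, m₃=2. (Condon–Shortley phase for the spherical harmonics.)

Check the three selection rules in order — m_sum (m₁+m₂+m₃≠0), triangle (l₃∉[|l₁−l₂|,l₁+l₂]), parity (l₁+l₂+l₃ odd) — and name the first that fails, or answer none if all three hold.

triangle

azimuthal sum: -2 + 0 + 2 = 0  ✓
1 ≤ 6 ≤ 3 (triangle on l)  ✗
L = 2 + 1 + 6 = 9 (odd)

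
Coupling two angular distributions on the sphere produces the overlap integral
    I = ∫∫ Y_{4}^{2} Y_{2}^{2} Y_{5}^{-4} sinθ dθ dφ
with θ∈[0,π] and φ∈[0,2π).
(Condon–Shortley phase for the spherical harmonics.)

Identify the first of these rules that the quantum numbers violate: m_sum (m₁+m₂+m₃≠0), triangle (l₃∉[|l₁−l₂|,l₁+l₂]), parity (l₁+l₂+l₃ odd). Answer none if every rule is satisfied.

parity

m₁+m₂+m₃ = 2 + 2 − 4 = 0  ✓
triangle: |4−2|=2 ≤ l₃=5 ≤ 4+2=6  ✓
parity: l₁+l₂+l₃ = 11 is odd  ✗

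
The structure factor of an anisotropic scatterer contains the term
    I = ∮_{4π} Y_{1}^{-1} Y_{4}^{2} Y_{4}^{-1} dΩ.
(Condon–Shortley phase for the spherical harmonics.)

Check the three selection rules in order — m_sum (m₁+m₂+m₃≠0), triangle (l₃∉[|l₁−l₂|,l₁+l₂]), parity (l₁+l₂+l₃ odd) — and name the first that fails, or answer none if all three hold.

parity

Σmᵢ = 0  ✓
l₃∈[|l₁−l₂|,l₁+l₂]=[3,5], have l₃=4  ✓
Σlᵢ = 9 ⇒ odd  ✗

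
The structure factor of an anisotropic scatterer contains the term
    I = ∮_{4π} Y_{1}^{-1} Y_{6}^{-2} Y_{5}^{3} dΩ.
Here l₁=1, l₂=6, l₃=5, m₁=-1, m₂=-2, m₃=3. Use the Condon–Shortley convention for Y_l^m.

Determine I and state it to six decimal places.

Rules hold: Σm=0, L=12 even, 5≤5≤7.
N = 3·13·11 = 429
Δ = 2!·0!·10!/13! = 1/858
Racah Σ t=1..1: t=1:−1/14400 = -1/14400
⇒ 3j(1 6 5; 0 0 0)² = 6/143, sgn +1
Racah Σ t=2..2: t=2:+1/161280 = 1/161280
⇒ 3j(1 6 5; -1 -2 3)² = 1/143, sgn +1
4πI² = N·(3j₀)²·(3jₘ)² = 18/143
I = +1·√(0.125874/4π) = 0.10008369

0.100084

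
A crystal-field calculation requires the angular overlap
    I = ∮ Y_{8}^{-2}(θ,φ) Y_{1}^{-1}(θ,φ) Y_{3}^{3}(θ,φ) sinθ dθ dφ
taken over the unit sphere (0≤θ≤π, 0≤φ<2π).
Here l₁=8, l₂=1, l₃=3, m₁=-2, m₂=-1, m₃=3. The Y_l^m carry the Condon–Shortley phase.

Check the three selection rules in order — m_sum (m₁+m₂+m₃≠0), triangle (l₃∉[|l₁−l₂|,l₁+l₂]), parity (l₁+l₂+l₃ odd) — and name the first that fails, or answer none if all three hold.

triangle

azimuthal sum: -2 − 1 + 3 = 0  ✓
7 ≤ 3 ≤ 9 (triangle on l)  ✗
L = 8 + 1 + 3 = 12 (even)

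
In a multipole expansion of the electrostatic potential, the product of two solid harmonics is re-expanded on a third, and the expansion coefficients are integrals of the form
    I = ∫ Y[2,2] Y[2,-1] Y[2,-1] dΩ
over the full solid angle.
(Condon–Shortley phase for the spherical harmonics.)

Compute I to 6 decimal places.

0.220728

m-sum 0 ✓  L=6 even ✓  0≤2≤4 ✓
Π(2lᵢ+1) = 5×5×5 = 125
triangle coeff Δ(2,2,2) = 1/630
Σ_t [0,2]: t=0:+1/8 t=1:−1/1 t=2:+1/8 = -3/4
(3j)²=2/35 [(2 2 2; 0 0 0)], sign=-1
Σ_t [0,0]: t=0:+1/4 = 1/4
(3j)²=3/35 [(2 2 2; 2 -1 -1)], sign=-1
⇒ 4πI² = 30/49
I = (+1)√(30/49/(4π)) = 0.22072812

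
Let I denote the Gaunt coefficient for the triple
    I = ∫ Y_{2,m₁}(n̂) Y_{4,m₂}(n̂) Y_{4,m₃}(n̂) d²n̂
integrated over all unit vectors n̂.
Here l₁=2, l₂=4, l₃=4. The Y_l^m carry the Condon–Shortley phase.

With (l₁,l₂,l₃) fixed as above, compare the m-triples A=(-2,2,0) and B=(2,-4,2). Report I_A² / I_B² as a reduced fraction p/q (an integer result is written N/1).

45/14

l's match ⇒ only the (l;m) 3-j factors differ between A and B.
A: triangle coeff Δ(2,4,4) = 1/13860; Σ_t [2,2]: t=2:+1/192 = 1/192; (3j)²=3/77 [(2 4 4; -2 2 0)], sign=+1
B: triangle coeff Δ(2,4,4) = 1/13860; Σ_t [0,0]: t=0:+1/2880 = 1/2880; (3j)²=2/165 [(2 4 4; 2 -4 2)], sign=+1
I_A²/I_B² = (3/77)/(2/165) = 45/14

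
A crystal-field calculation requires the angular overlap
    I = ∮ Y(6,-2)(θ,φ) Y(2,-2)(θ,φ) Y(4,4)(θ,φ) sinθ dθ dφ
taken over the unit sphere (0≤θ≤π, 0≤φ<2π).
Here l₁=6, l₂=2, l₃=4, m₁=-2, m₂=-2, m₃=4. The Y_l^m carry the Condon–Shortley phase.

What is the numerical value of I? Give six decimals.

Rules hold: Σm=0, L=12 even, 4≤4≤8.
N = 13·5·9 = 585
Δ = 4!·8!·0!/13! = 1/6435
Racah Σ t=2..2: t=2:+1/2304 = 1/2304
⇒ 3j(6 2 4; 0 0 0)² = 5/143, sgn +1
Racah Σ t=0..0: t=0:+1/967680 = 1/967680
⇒ 3j(6 2 4; -2 -2 4)² = 1/6435, sgn +1
4πI² = N·(3j₀)²·(3jₘ)² = 5/1573
I = +1·√(0.00317864/4π) = 0.01590434

0.015904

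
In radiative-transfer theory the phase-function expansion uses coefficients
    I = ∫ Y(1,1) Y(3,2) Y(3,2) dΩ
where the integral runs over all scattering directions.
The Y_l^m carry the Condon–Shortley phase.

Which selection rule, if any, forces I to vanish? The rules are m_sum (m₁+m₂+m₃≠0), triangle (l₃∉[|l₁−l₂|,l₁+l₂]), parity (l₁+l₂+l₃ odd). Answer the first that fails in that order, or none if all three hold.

m₁+m₂+m₃ = 1 + 2 + 2 = 5  ✗
triangle: |1−3|=2 ≤ l₃=3 ≤ 1+3=4
parity: l₁+l₂+l₃ = 7 is odd

m_sum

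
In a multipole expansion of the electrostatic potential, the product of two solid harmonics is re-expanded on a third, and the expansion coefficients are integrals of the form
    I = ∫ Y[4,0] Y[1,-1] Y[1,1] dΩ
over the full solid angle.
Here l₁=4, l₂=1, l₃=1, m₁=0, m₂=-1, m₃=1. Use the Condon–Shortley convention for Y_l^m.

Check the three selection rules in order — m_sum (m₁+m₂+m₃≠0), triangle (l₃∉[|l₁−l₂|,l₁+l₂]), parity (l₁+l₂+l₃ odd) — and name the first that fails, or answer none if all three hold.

Σmᵢ = 0  ✓
l₃∈[|l₁−l₂|,l₁+l₂]=[3,5], have l₃=1  ✗
Σlᵢ = 6 ⇒ even

triangle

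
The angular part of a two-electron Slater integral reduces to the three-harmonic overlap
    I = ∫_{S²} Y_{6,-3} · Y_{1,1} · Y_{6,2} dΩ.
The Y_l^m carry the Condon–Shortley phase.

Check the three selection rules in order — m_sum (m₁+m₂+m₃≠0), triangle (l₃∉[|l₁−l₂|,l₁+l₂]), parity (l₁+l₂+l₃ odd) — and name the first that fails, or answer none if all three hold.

parity

Σmᵢ = 0  ✓
l₃∈[|l₁−l₂|,l₁+l₂]=[5,7], have l₃=6  ✓
Σlᵢ = 13 ⇒ odd  ✗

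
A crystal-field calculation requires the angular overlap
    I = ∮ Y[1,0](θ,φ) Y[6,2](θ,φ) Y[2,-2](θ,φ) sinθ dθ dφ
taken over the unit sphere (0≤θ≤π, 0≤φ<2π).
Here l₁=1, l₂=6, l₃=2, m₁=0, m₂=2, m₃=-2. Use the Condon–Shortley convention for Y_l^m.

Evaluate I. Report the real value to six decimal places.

0.000000

triangle: need 5≤l₃≤7, have 2; I=0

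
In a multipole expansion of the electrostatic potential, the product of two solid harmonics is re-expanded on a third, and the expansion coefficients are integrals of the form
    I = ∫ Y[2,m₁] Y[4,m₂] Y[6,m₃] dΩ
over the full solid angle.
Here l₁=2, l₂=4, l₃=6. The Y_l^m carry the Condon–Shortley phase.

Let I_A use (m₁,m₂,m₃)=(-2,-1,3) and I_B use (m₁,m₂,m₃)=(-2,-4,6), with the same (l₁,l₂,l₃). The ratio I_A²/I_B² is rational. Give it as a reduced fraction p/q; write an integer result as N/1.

Same 2,4,6: normalisation and zero-m 3j drop out of the ratio.
A: Δ: 0! 4! 8! / 13! → 1/6435; sum: t=0:+1/17280 = 1/17280; 3j²(2 4 6; -2 -1 3) = Δ·Π!·Σ² = 14/715  (sign -1)
B: Δ: 0! 4! 8! / 13! → 1/6435; sum: t=0:+1/967680 = 1/967680; 3j²(2 4 6; -2 -4 6) = Δ·Π!·Σ² = 1/13  (sign +1)
I_A²/I_B² = (14/715)/(1/13) = 14/55

14/55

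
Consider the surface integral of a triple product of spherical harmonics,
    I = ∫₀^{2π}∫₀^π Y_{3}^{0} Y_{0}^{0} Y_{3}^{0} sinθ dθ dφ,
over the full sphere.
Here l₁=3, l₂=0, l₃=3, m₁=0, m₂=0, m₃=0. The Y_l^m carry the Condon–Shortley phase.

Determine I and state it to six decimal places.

Checks pass: Σm=0; 6 even; l₃=3∈[3,3].
(2·3+1)(2·0+1)(2·3+1) = 49
Δ: 0! 6! 0! / 7! → 1/7
sum: t=0:+1/36 = 1/36
3j²(3 0 3; 0 0 0) = Δ·Π!·Σ² = 1/7  (sign -1)
(m-triple is (0,0,0) — same symbol as above.)
combine: 4πI² = 49·1/7·1/7 = 1/1
take √, sign +1: I = 0.28209479

0.282095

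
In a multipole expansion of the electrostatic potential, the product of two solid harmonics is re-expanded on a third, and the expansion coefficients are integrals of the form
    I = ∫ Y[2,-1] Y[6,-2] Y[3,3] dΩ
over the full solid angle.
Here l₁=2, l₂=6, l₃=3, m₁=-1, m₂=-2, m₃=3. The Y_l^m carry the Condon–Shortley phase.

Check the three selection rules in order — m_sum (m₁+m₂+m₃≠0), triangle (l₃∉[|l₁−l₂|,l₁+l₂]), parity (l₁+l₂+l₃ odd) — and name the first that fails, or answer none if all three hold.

Σmᵢ = 0  ✓
l₃∈[|l₁−l₂|,l₁+l₂]=[4,8], have l₃=3  ✗
Σlᵢ = 11 ⇒ odd

triangle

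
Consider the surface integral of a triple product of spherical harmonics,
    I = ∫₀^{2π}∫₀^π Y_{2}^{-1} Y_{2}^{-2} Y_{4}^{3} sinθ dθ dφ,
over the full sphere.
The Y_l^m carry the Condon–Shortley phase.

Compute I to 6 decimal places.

Checks pass: Σm=0; 8 even; l₃=4∈[0,4].
(2·2+1)(2·2+1)(2·4+1) = 225
Δ: 0! 4! 4! / 9! → 1/630
sum: t=0:+1/16 = 1/16
3j²(2 2 4; 0 0 0) = Δ·Π!·Σ² = 2/35  (sign +1)
sum: t=0:+1/144 = 1/144
3j²(2 2 4; -1 -2 3) = Δ·Π!·Σ² = 1/18  (sign -1)
combine: 4πI² = 225·2/35·1/18 = 5/7
take √, sign -1: I = -0.23841361

-0.238414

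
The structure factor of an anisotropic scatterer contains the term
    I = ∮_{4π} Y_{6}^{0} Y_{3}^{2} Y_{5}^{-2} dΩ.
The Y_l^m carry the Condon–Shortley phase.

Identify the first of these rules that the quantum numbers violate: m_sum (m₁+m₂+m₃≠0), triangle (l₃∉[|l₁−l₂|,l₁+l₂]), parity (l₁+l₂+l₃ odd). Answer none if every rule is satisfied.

m₁+m₂+m₃ = 0 + 2 − 2 = 0  ✓
triangle: |6−3|=3 ≤ l₃=5 ≤ 6+3=9  ✓
parity: l₁+l₂+l₃ = 14 is even  ✓

none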